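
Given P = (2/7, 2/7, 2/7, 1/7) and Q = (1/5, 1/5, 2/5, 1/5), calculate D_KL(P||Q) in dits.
0.0259 dits

KL divergence: D_KL(P||Q) = Σ p(x) log(p(x)/q(x))

Computing term by term:
  x=0: 2/7 × log_10[(2/7)/(1/5)] = 2/7 × 0.1549 = 0.0443
  x=1: 2/7 × log_10[(2/7)/(1/5)] = 2/7 × 0.1549 = 0.0443
  x=2: 2/7 × log_10[(2/7)/(2/5)] = 2/7 × -0.1461 = -0.0418
  x=3: 1/7 × log_10[(1/7)/(1/5)] = 1/7 × -0.1461 = -0.0209

D_KL(P||Q) = 0.0259 dits

Note: KL divergence is always non-negative and equals 0 iff P = Q.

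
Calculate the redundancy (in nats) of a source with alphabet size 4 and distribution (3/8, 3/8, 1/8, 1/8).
0.1308 nats

Redundancy measures how far a source is from maximum entropy:
R = H_max - H(X)

Maximum entropy for 4 symbols: H_max = log_e(4) = 1.3863 nats
Actual entropy: H(X) = 1.2555 nats
Redundancy: R = 1.3863 - 1.2555 = 0.1308 nats

This redundancy represents potential for compression: the source could be compressed by 0.1308 nats per symbol.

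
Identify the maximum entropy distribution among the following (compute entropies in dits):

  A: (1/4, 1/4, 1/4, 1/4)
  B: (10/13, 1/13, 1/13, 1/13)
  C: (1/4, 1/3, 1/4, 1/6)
A

For a discrete distribution over n outcomes, entropy is maximized by the uniform distribution.

Computing entropies:
H(A) = 0.6021 dits
H(B) = 0.3447 dits
H(C) = 0.5898 dits

The uniform distribution (where all probabilities equal 1/4) achieves the maximum entropy of log_10(4) = 0.6021 dits.

Distribution A has the highest entropy.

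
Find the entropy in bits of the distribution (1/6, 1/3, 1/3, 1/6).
1.9183 bits

Shannon entropy is H(X) = -Σ p(x) log p(x).

For P = (1/6, 1/3, 1/3, 1/6):
H = -1/6 × log_2(1/6) -1/3 × log_2(1/3) -1/3 × log_2(1/3) -1/6 × log_2(1/6)
H = 1.9183 bits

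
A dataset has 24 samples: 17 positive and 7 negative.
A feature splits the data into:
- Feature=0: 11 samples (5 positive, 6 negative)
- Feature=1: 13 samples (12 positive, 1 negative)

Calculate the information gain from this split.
0.2033 bits

Information Gain = H(Y) - H(Y|Feature)

Before split:
P(positive) = 17/24 = 0.7083
H(Y) = 0.8709 bits

After split:
Feature=0: H = 0.9940 bits (weight = 11/24)
Feature=1: H = 0.3912 bits (weight = 13/24)
H(Y|Feature) = (11/24)×0.9940 + (13/24)×0.3912 = 0.6675 bits

Information Gain = 0.8709 - 0.6675 = 0.2033 bits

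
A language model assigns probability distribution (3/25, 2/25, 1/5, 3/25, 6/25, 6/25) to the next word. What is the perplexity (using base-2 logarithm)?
5.5724

Perplexity is 2^H (or exp(H) for natural log).

First, H = -Σ p log p = 2.4783 bits
Perplexity = 2^2.4783 = 5.5724

Interpretation: The model's uncertainty is equivalent to choosing uniformly among 5.6 options.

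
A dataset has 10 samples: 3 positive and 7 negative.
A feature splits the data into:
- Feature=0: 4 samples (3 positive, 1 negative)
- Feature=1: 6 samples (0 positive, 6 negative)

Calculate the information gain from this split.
0.5568 bits

Information Gain = H(Y) - H(Y|Feature)

Before split:
P(positive) = 3/10 = 0.3000
H(Y) = 0.8813 bits

After split:
Feature=0: H = 0.8113 bits (weight = 4/10)
Feature=1: H = 0.0000 bits (weight = 6/10)
H(Y|Feature) = (4/10)×0.8113 + (6/10)×0.0000 = 0.3245 bits

Information Gain = 0.8813 - 0.3245 = 0.5568 bits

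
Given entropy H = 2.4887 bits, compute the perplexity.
5.6127

Perplexity is 2^H (or exp(H) for natural log).

H = 2.4887 bits
Perplexity = 2^2.4887 = 5.6127

Interpretation: The model's uncertainty is equivalent to choosing uniformly among 5.6 options.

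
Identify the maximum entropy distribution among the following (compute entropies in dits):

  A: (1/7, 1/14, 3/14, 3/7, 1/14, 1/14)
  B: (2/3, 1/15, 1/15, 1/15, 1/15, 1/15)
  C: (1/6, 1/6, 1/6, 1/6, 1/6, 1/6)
C

For a discrete distribution over n outcomes, entropy is maximized by the uniform distribution.

Computing entropies:
H(A) = 0.6674 dits
H(B) = 0.5094 dits
H(C) = 0.7782 dits

The uniform distribution (where all probabilities equal 1/6) achieves the maximum entropy of log_10(6) = 0.7782 dits.

Distribution C has the highest entropy.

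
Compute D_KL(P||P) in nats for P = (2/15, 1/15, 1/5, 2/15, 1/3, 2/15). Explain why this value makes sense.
0.0000 nats

KL divergence satisfies the Gibbs inequality: D_KL(P||Q) ≥ 0 for all distributions P, Q.

D_KL(P||Q) = Σ p(x) log(p(x)/q(x))
Each term is p(x) × log_e(p(x)/p(x)) = p(x) × log_e(1) = 0, so the sum is 0.
D_KL(P||Q) = 0.0000 nats

When P = Q, the KL divergence is exactly 0, as there is no 'divergence' between identical distributions.

This non-negativity is a fundamental property: relative entropy cannot be negative because it measures how different Q is from P.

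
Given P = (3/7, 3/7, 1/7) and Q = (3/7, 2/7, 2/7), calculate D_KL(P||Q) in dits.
0.0325 dits

KL divergence: D_KL(P||Q) = Σ p(x) log(p(x)/q(x))

Computing term by term:
  x=0: 3/7 × log_10[(3/7)/(3/7)] = 3/7 × 0.0000 = 0.0000
  x=1: 3/7 × log_10[(3/7)/(2/7)] = 3/7 × 0.1761 = 0.0755
  x=2: 1/7 × log_10[(1/7)/(2/7)] = 1/7 × -0.3010 = -0.0430

D_KL(P||Q) = 0.0325 dits

Note: KL divergence is always non-negative and equals 0 iff P = Q.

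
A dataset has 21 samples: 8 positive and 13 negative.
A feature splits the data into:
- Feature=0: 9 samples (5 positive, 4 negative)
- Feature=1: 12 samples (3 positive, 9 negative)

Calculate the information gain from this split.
0.0704 bits

Information Gain = H(Y) - H(Y|Feature)

Before split:
P(positive) = 8/21 = 0.3810
H(Y) = 0.9587 bits

After split:
Feature=0: H = 0.9911 bits (weight = 9/21)
Feature=1: H = 0.8113 bits (weight = 12/21)
H(Y|Feature) = (9/21)×0.9911 + (12/21)×0.8113 = 0.8883 bits

Information Gain = 0.9587 - 0.8883 = 0.0704 bits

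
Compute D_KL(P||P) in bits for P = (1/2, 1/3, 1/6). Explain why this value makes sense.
0.0000 bits

KL divergence satisfies the Gibbs inequality: D_KL(P||Q) ≥ 0 for all distributions P, Q.

D_KL(P||Q) = Σ p(x) log(p(x)/q(x))
Each term is p(x) × log_2(p(x)/p(x)) = p(x) × log_2(1) = 0, so the sum is 0.
D_KL(P||Q) = 0.0000 bits

When P = Q, the KL divergence is exactly 0, as there is no 'divergence' between identical distributions.

This non-negativity is a fundamental property: relative entropy cannot be negative because it measures how different Q is from P.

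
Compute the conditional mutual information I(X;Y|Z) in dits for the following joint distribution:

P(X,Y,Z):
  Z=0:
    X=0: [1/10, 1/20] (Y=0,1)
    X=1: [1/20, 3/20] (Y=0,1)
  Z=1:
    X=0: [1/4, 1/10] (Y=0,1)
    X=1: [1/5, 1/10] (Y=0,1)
0.0139 dits

Conditional mutual information: I(X;Y|Z) = H(X|Z) + H(Y|Z) - H(X,Y|Z)

H(Z) = 0.2812
H(X,Z) = 0.5798 → H(X|Z) = 0.2986
H(Y,Z) = 0.5592 → H(Y|Z) = 0.2780
H(X,Y,Z) = 0.8440 → H(X,Y|Z) = 0.5628

I(X;Y|Z) = 0.2986 + 0.2780 - 0.5628 = 0.0139 dits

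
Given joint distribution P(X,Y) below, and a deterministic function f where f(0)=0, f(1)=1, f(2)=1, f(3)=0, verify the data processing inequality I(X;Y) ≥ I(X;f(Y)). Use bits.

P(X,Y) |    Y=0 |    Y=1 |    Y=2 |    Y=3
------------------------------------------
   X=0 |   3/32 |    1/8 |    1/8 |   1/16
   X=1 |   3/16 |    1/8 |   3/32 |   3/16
I(X;Y) = 0.0479, I(X;f(Y)) = 0.0429, inequality holds: 0.0479 ≥ 0.0429

Data Processing Inequality: For any Markov chain X → Y → Z, we have I(X;Y) ≥ I(X;Z).

Here Z = f(Y) is a deterministic function of Y, forming X → Y → Z.

Original I(X;Y) = 0.0479 bits

After applying f:
P(X,Z) where Z=f(Y):
- P(X,Z=0) = P(X,Y=0) + P(X,Y=3)
- P(X,Z=1) = P(X,Y=1) + P(X,Y=2)

I(X;Z) = I(X;f(Y)) = 0.0429 bits

Verification: 0.0479 ≥ 0.0429 ✓

Information cannot be created by processing; the function f can only lose information about X.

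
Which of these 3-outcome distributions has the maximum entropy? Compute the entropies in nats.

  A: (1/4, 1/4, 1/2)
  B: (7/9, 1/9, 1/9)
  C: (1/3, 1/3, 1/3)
C

For a discrete distribution over n outcomes, entropy is maximized by the uniform distribution.

Computing entropies:
H(A) = 1.0397 nats
H(B) = 0.6837 nats
H(C) = 1.0986 nats

The uniform distribution (where all probabilities equal 1/3) achieves the maximum entropy of log_e(3) = 1.0986 nats.

Distribution C has the highest entropy.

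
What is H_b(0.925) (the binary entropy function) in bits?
0.3843 bits

The binary entropy function is:
H(p) = -p log(p) - (1-p) log(1-p)

H(0.925) = -0.925 × log_2(0.925) - 0.075 × log_2(0.075)
H(0.925) = 0.3843 bits

Note: Binary entropy is maximized at p=0.5 (H=1 bit) and minimized at p=0 or p=1 (H=0).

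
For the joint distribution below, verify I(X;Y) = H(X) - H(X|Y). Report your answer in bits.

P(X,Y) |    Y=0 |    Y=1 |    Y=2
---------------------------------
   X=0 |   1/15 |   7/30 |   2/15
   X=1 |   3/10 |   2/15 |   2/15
I(X;Y) = 0.1229 bits

Mutual information has multiple equivalent forms:
- I(X;Y) = H(X) - H(X|Y)
- I(X;Y) = H(Y) - H(Y|X)
- I(X;Y) = H(X) + H(Y) - H(X,Y)

Computing all quantities:
H(X) = 0.9871, H(Y) = 1.5700, H(X,Y) = 2.4342
H(X|Y) = 0.8642, H(Y|X) = 1.4471

Verification:
H(X) - H(X|Y) = 0.9871 - 0.8642 = 0.1229
H(Y) - H(Y|X) = 1.5700 - 1.4471 = 0.1229
H(X) + H(Y) - H(X,Y) = 0.9871 + 1.5700 - 2.4342 = 0.1229

All forms give I(X;Y) = 0.1229 bits. ✓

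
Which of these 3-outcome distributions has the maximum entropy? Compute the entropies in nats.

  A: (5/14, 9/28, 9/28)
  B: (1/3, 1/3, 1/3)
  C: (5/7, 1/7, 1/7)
B

For a discrete distribution over n outcomes, entropy is maximized by the uniform distribution.

Computing entropies:
H(A) = 1.0974 nats
H(B) = 1.0986 nats
H(C) = 0.7963 nats

The uniform distribution (where all probabilities equal 1/3) achieves the maximum entropy of log_e(3) = 1.0986 nats.

Distribution B has the highest entropy.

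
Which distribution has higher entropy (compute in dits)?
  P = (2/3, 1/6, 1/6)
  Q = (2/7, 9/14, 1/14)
P

Computing entropies in dits:
H(P) = 0.3768
H(Q) = 0.3607

Distribution P has higher entropy.

Intuition: The distribution closer to uniform (more spread out) has higher entropy.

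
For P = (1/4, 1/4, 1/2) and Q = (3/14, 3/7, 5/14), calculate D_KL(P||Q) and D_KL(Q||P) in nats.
D_KL(P||Q) = 0.0720, D_KL(Q||P) = 0.0778

KL divergence is not symmetric: D_KL(P||Q) ≠ D_KL(Q||P) in general.

D_KL(P||Q) = 0.0720 nats
D_KL(Q||P) = 0.0778 nats

No, they are not equal!

This asymmetry is why KL divergence is not a true distance metric.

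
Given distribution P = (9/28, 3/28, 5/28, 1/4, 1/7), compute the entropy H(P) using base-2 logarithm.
2.2165 bits

Shannon entropy is H(X) = -Σ p(x) log p(x).

For P = (9/28, 3/28, 5/28, 1/4, 1/7):
H = -9/28 × log_2(9/28) -3/28 × log_2(3/28) -5/28 × log_2(5/28) -1/4 × log_2(1/4) -1/7 × log_2(1/7)
H = 2.2165 bits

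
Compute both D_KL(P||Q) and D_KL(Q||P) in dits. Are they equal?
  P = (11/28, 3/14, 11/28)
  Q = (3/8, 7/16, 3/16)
D_KL(P||Q) = 0.0677, D_KL(Q||P) = 0.0678

KL divergence is not symmetric: D_KL(P||Q) ≠ D_KL(Q||P) in general.

D_KL(P||Q) = 0.0677 dits
D_KL(Q||P) = 0.0678 dits

No, they are not equal!

This asymmetry is why KL divergence is not a true distance metric.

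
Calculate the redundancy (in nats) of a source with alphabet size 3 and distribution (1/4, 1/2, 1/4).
0.0589 nats

Redundancy measures how far a source is from maximum entropy:
R = H_max - H(X)

Maximum entropy for 3 symbols: H_max = log_e(3) = 1.0986 nats
Actual entropy: H(X) = 1.0397 nats
Redundancy: R = 1.0986 - 1.0397 = 0.0589 nats

This redundancy represents potential for compression: the source could be compressed by 0.0589 nats per symbol.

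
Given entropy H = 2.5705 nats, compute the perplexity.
13.0724

Perplexity is e^H (or exp(H) for natural log).

H = 2.5705 nats
Perplexity = e^2.5705 = 13.0724

Interpretation: The model's uncertainty is equivalent to choosing uniformly among 13.1 options.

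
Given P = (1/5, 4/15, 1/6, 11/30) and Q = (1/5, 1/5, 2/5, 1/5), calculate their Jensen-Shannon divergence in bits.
0.0571 bits

Jensen-Shannon divergence is:
JSD(P||Q) = 0.5 × D_KL(P||M) + 0.5 × D_KL(Q||M)
where M = 0.5 × (P + Q) is the mixture distribution.

M = 0.5 × (1/5, 4/15, 1/6, 11/30) + 0.5 × (1/5, 1/5, 2/5, 1/5) = (1/5, 7/30, 0.283333, 0.283333)

D_KL(P||M) = 0.0602 bits
D_KL(Q||M) = 0.0540 bits

JSD(P||Q) = 0.5 × 0.0602 + 0.5 × 0.0540 = 0.0571 bits

Unlike KL divergence, JSD is symmetric and bounded: 0 ≤ JSD ≤ log(2).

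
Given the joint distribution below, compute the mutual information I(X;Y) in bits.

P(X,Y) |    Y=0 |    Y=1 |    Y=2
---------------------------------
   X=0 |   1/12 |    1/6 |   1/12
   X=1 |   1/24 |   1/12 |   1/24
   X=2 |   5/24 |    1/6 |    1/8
0.0273 bits

Mutual information: I(X;Y) = H(X) + H(Y) - H(X,Y)

Marginals:
P(X) = (1/3, 1/6, 1/2), H(X) = 1.4591 bits
P(Y) = (1/3, 5/12, 1/4), H(Y) = 1.5546 bits

Joint entropy: H(X,Y) = 2.9864 bits

I(X;Y) = 1.4591 + 1.5546 - 2.9864 = 0.0273 bits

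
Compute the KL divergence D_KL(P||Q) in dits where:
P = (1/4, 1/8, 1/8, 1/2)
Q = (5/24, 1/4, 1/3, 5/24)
0.1190 dits

KL divergence: D_KL(P||Q) = Σ p(x) log(p(x)/q(x))

Computing term by term:
  x=0: 1/4 × log_10[(1/4)/(5/24)] = 1/4 × 0.0792 = 0.0198
  x=1: 1/8 × log_10[(1/8)/(1/4)] = 1/8 × -0.3010 = -0.0376
  x=2: 1/8 × log_10[(1/8)/(1/3)] = 1/8 × -0.4260 = -0.0532
  x=3: 1/2 × log_10[(1/2)/(5/24)] = 1/2 × 0.3802 = 0.1901

D_KL(P||Q) = 0.1190 dits

Note: KL divergence is always non-negative and equals 0 iff P = Q.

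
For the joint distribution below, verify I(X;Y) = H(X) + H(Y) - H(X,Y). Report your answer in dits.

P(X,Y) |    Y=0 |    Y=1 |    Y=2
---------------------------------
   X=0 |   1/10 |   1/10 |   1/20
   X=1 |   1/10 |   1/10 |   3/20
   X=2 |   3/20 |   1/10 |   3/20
I(X;Y) = 0.0095 dits

Mutual information has multiple equivalent forms:
- I(X;Y) = H(X) - H(X|Y)
- I(X;Y) = H(Y) - H(Y|X)
- I(X;Y) = H(X) + H(Y) - H(X,Y)

Computing all quantities:
H(X) = 0.4693, H(Y) = 0.4760, H(X,Y) = 0.9358
H(X|Y) = 0.4598, H(Y|X) = 0.4665

Verification:
H(X) - H(X|Y) = 0.4693 - 0.4598 = 0.0095
H(Y) - H(Y|X) = 0.4760 - 0.4665 = 0.0095
H(X) + H(Y) - H(X,Y) = 0.4693 + 0.4760 - 0.9358 = 0.0095

All forms give I(X;Y) = 0.0095 dits. ✓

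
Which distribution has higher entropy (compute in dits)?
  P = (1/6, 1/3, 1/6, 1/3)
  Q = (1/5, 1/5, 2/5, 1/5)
Q

Computing entropies in dits:
H(P) = 0.5775
H(Q) = 0.5786

Distribution Q has higher entropy.

Intuition: The distribution closer to uniform (more spread out) has higher entropy.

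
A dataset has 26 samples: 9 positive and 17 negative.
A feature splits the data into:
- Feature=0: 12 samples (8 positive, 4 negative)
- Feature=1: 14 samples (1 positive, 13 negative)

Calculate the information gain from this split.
0.3069 bits

Information Gain = H(Y) - H(Y|Feature)

Before split:
P(positive) = 9/26 = 0.3462
H(Y) = 0.9306 bits

After split:
Feature=0: H = 0.9183 bits (weight = 12/26)
Feature=1: H = 0.3712 bits (weight = 14/26)
H(Y|Feature) = (12/26)×0.9183 + (14/26)×0.3712 = 0.6237 bits

Information Gain = 0.9306 - 0.6237 = 0.3069 bits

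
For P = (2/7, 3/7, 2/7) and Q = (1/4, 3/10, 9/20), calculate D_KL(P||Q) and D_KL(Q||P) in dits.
D_KL(P||Q) = 0.0266, D_KL(Q||P) = 0.0278

KL divergence is not symmetric: D_KL(P||Q) ≠ D_KL(Q||P) in general.

D_KL(P||Q) = 0.0266 dits
D_KL(Q||P) = 0.0278 dits

No, they are not equal!

This asymmetry is why KL divergence is not a true distance metric.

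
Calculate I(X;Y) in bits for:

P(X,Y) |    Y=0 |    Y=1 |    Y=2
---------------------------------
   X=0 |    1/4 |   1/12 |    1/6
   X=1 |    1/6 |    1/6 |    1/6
0.0325 bits

Mutual information: I(X;Y) = H(X) + H(Y) - H(X,Y)

Marginals:
P(X) = (1/2, 1/2), H(X) = 1.0000 bits
P(Y) = (5/12, 1/4, 1/3), H(Y) = 1.5546 bits

Joint entropy: H(X,Y) = 2.5221 bits

I(X;Y) = 1.0000 + 1.5546 - 2.5221 = 0.0325 bits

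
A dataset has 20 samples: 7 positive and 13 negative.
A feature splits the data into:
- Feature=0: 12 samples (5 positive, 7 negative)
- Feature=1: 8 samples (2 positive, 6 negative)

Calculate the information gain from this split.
0.0216 bits

Information Gain = H(Y) - H(Y|Feature)

Before split:
P(positive) = 7/20 = 0.3500
H(Y) = 0.9341 bits

After split:
Feature=0: H = 0.9799 bits (weight = 12/20)
Feature=1: H = 0.8113 bits (weight = 8/20)
H(Y|Feature) = (12/20)×0.9799 + (8/20)×0.8113 = 0.9124 bits

Information Gain = 0.9341 - 0.9124 = 0.0216 bits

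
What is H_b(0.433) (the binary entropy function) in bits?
0.9870 bits

The binary entropy function is:
H(p) = -p log(p) - (1-p) log(1-p)

H(0.433) = -0.433 × log_2(0.433) - 0.567 × log_2(0.567)
H(0.433) = 0.9870 bits

Note: Binary entropy is maximized at p=0.5 (H=1 bit) and minimized at p=0 or p=1 (H=0).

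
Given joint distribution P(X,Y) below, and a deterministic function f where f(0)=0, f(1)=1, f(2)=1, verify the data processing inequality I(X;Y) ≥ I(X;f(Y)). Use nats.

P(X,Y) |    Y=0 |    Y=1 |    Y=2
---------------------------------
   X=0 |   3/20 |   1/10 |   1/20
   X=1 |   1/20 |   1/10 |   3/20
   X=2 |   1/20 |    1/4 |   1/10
I(X;Y) = 0.1001, I(X;f(Y)) = 0.0685, inequality holds: 0.1001 ≥ 0.0685

Data Processing Inequality: For any Markov chain X → Y → Z, we have I(X;Y) ≥ I(X;Z).

Here Z = f(Y) is a deterministic function of Y, forming X → Y → Z.

Original I(X;Y) = 0.1001 nats

After applying f:
P(X,Z) where Z=f(Y):
- P(X,Z=0) = P(X,Y=0)
- P(X,Z=1) = P(X,Y=1) + P(X,Y=2)

I(X;Z) = I(X;f(Y)) = 0.0685 nats

Verification: 0.1001 ≥ 0.0685 ✓

Information cannot be created by processing; the function f can only lose information about X.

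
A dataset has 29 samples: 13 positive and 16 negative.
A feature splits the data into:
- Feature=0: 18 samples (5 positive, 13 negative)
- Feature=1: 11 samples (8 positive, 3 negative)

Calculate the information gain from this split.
0.1425 bits

Information Gain = H(Y) - H(Y|Feature)

Before split:
P(positive) = 13/29 = 0.4483
H(Y) = 0.9923 bits

After split:
Feature=0: H = 0.8524 bits (weight = 18/29)
Feature=1: H = 0.8454 bits (weight = 11/29)
H(Y|Feature) = (18/29)×0.8524 + (11/29)×0.8454 = 0.8497 bits

Information Gain = 0.9923 - 0.8497 = 0.1425 bits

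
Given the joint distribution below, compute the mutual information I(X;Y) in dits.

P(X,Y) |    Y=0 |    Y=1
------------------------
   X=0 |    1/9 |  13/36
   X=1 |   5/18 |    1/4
0.0198 dits

Mutual information: I(X;Y) = H(X) + H(Y) - H(X,Y)

Marginals:
P(X) = (17/36, 19/36), H(X) = 0.3004 dits
P(Y) = (7/18, 11/18), H(Y) = 0.2902 dits

Joint entropy: H(X,Y) = 0.5708 dits

I(X;Y) = 0.3004 + 0.2902 - 0.5708 = 0.0198 dits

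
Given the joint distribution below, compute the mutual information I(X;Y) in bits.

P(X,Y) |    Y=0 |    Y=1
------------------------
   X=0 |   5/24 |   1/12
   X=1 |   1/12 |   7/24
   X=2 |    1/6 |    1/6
0.1233 bits

Mutual information: I(X;Y) = H(X) + H(Y) - H(X,Y)

Marginals:
P(X) = (7/24, 3/8, 1/3), H(X) = 1.5774 bits
P(Y) = (11/24, 13/24), H(Y) = 0.9950 bits

Joint entropy: H(X,Y) = 2.4491 bits

I(X;Y) = 1.5774 + 0.9950 - 2.4491 = 0.1233 bits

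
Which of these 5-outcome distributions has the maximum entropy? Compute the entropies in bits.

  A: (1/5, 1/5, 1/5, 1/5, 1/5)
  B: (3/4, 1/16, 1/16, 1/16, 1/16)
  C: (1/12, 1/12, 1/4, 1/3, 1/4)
A

For a discrete distribution over n outcomes, entropy is maximized by the uniform distribution.

Computing entropies:
H(A) = 2.3219 bits
H(B) = 1.3113 bits
H(C) = 2.1258 bits

The uniform distribution (where all probabilities equal 1/5) achieves the maximum entropy of log_2(5) = 2.3219 bits.

Distribution A has the highest entropy.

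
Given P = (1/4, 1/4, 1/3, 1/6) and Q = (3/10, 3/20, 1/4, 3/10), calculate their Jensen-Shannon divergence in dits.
0.0087 dits

Jensen-Shannon divergence is:
JSD(P||Q) = 0.5 × D_KL(P||M) + 0.5 × D_KL(Q||M)
where M = 0.5 × (P + Q) is the mixture distribution.

M = 0.5 × (1/4, 1/4, 1/3, 1/6) + 0.5 × (3/10, 3/20, 1/4, 3/10) = (11/40, 1/5, 7/24, 7/30)

D_KL(P||M) = 0.0089 dits
D_KL(Q||M) = 0.0086 dits

JSD(P||Q) = 0.5 × 0.0089 + 0.5 × 0.0086 = 0.0087 dits

Unlike KL divergence, JSD is symmetric and bounded: 0 ≤ JSD ≤ log(2).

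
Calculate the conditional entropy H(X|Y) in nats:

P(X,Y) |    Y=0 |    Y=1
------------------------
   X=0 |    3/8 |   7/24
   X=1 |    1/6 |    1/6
0.6348 nats

Using the chain rule: H(X|Y) = H(X,Y) - H(Y)

First, compute H(X,Y) = 1.3244 nats

Marginal P(Y) = (13/24, 11/24)
H(Y) = 0.6897 nats

H(X|Y) = H(X,Y) - H(Y) = 1.3244 - 0.6897 = 0.6348 nats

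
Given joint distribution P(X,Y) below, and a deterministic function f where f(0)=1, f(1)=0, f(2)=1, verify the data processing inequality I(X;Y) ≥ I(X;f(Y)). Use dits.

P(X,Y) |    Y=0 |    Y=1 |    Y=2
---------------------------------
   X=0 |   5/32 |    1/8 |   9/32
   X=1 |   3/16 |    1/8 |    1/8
I(X;Y) = 0.0106, I(X;f(Y)) = 0.0011, inequality holds: 0.0106 ≥ 0.0011

Data Processing Inequality: For any Markov chain X → Y → Z, we have I(X;Y) ≥ I(X;Z).

Here Z = f(Y) is a deterministic function of Y, forming X → Y → Z.

Original I(X;Y) = 0.0106 dits

After applying f:
P(X,Z) where Z=f(Y):
- P(X,Z=0) = P(X,Y=1)
- P(X,Z=1) = P(X,Y=0) + P(X,Y=2)

I(X;Z) = I(X;f(Y)) = 0.0011 dits

Verification: 0.0106 ≥ 0.0011 ✓

Information cannot be created by processing; the function f can only lose information about X.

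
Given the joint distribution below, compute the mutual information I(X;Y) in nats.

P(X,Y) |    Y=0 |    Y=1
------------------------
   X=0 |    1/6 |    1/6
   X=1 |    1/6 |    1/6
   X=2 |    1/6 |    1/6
0.0000 nats

Mutual information: I(X;Y) = H(X) + H(Y) - H(X,Y)

Marginals:
P(X) = (1/3, 1/3, 1/3), H(X) = 1.0986 nats
P(Y) = (1/2, 1/2), H(Y) = 0.6931 nats

Joint entropy: H(X,Y) = 1.7918 nats

I(X;Y) = 1.0986 + 0.6931 - 1.7918 = 0.0000 nats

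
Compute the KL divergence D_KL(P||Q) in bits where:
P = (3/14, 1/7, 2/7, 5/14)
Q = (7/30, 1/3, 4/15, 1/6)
0.2202 bits

KL divergence: D_KL(P||Q) = Σ p(x) log(p(x)/q(x))

Computing term by term:
  x=0: 3/14 × log_2[(3/14)/(7/30)] = 3/14 × -0.1229 = -0.0263
  x=1: 1/7 × log_2[(1/7)/(1/3)] = 1/7 × -1.2224 = -0.1746
  x=2: 2/7 × log_2[(2/7)/(4/15)] = 2/7 × 0.0995 = 0.0284
  x=3: 5/14 × log_2[(5/14)/(1/6)] = 5/14 × 1.0995 = 0.3927

D_KL(P||Q) = 0.2202 bits

Note: KL divergence is always non-negative and equals 0 iff P = Q.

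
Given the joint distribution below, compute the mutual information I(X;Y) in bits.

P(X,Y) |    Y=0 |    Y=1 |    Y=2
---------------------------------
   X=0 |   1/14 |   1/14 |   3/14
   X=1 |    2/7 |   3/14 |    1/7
0.1039 bits

Mutual information: I(X;Y) = H(X) + H(Y) - H(X,Y)

Marginals:
P(X) = (5/14, 9/14), H(X) = 0.9403 bits
P(Y) = (5/14, 2/7, 5/14), H(Y) = 1.5774 bits

Joint entropy: H(X,Y) = 2.4138 bits

I(X;Y) = 0.9403 + 1.5774 - 2.4138 = 0.1039 bits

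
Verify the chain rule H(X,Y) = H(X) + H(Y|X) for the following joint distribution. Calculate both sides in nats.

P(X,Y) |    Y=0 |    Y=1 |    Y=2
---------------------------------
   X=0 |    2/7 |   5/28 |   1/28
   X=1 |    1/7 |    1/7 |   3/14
H(X,Y) = 1.6706, H(X) = 0.6931, H(Y|X) = 0.9775 (all in nats)

Chain rule: H(X,Y) = H(X) + H(Y|X)

Left side — joint entropy directly:
H(X,Y) = -Σ p(x,y) log p(x,y) = 1.6706 nats

Right side — compute H(Y|X) from the conditional distributions:
P(X) = (1/2, 1/2), so H(X) = 0.6931 nats
H(Y|X) = Σ_x P(X=x) · H(Y|X=x):
  P(Y|X=0) = (4/7, 5/14, 1/14), H(Y|X=0) = 0.8760, weight P(X=0) = 1/2
  P(Y|X=1) = (2/7, 2/7, 3/7), H(Y|X=1) = 1.0790, weight P(X=1) = 1/2
H(Y|X) = 0.9775 nats

H(X) + H(Y|X) = 0.6931 + 0.9775 = 1.6706 nats

Both sides equal 1.6706 nats. ✓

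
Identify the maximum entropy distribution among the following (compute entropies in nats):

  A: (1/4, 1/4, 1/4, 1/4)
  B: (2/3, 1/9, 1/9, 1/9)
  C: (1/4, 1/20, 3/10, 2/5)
A

For a discrete distribution over n outcomes, entropy is maximized by the uniform distribution.

Computing entropies:
H(A) = 1.3863 nats
H(B) = 1.0027 nats
H(C) = 1.2241 nats

The uniform distribution (where all probabilities equal 1/4) achieves the maximum entropy of log_e(4) = 1.3863 nats.

Distribution A has the highest entropy.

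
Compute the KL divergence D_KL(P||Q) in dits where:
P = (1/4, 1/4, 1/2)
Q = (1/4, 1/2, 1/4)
0.0753 dits

KL divergence: D_KL(P||Q) = Σ p(x) log(p(x)/q(x))

Computing term by term:
  x=0: 1/4 × log_10[(1/4)/(1/4)] = 1/4 × 0.0000 = 0.0000
  x=1: 1/4 × log_10[(1/4)/(1/2)] = 1/4 × -0.3010 = -0.0753
  x=2: 1/2 × log_10[(1/2)/(1/4)] = 1/2 × 0.3010 = 0.1505

D_KL(P||Q) = 0.0753 dits

Note: KL divergence is always non-negative and equals 0 iff P = Q.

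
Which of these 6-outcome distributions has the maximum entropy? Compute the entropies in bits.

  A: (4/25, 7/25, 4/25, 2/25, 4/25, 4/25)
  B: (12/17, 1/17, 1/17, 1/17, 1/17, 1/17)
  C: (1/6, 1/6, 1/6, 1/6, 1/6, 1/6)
C

For a discrete distribution over n outcomes, entropy is maximized by the uniform distribution.

Computing entropies:
H(A) = 2.4978 bits
H(B) = 1.5569 bits
H(C) = 2.5850 bits

The uniform distribution (where all probabilities equal 1/6) achieves the maximum entropy of log_2(6) = 2.5850 bits.

Distribution C has the highest entropy.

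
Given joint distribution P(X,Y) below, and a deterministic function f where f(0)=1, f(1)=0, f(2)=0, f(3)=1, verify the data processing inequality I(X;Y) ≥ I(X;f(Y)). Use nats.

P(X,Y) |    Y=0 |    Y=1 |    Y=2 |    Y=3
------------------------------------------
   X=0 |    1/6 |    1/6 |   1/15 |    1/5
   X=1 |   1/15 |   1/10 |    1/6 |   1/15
I(X;Y) = 0.0674, I(X;f(Y)) = 0.0376, inequality holds: 0.0674 ≥ 0.0376

Data Processing Inequality: For any Markov chain X → Y → Z, we have I(X;Y) ≥ I(X;Z).

Here Z = f(Y) is a deterministic function of Y, forming X → Y → Z.

Original I(X;Y) = 0.0674 nats

After applying f:
P(X,Z) where Z=f(Y):
- P(X,Z=0) = P(X,Y=1) + P(X,Y=2)
- P(X,Z=1) = P(X,Y=0) + P(X,Y=3)

I(X;Z) = I(X;f(Y)) = 0.0376 nats

Verification: 0.0674 ≥ 0.0376 ✓

Information cannot be created by processing; the function f can only lose information about X.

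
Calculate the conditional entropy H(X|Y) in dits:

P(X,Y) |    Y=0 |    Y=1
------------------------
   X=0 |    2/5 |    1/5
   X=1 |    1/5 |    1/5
0.2863 dits

Using the chain rule: H(X|Y) = H(X,Y) - H(Y)

First, compute H(X,Y) = 0.5786 dits

Marginal P(Y) = (3/5, 2/5)
H(Y) = 0.2923 dits

H(X|Y) = H(X,Y) - H(Y) = 0.5786 - 0.2923 = 0.2863 dits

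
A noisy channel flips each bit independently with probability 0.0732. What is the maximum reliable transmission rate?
0.6222 bits

For a binary symmetric channel (BSC) with error probability p:
Capacity C = 1 - H(p) bits per symbol

where H(p) = -p log₂(p) - (1-p) log₂(1-p) is the binary entropy function.

H(0.0732) = 0.3778 bits
C = 1 - 0.3778 = 0.6222 bits per symbol

This means we can reliably transmit up to 0.6222 bits of information per channel use.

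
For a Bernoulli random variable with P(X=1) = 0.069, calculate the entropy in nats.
0.2510 nats

The binary entropy function is:
H(p) = -p log(p) - (1-p) log(1-p)

H(0.069) = -0.069 × log_e(0.069) - 0.931 × log_e(0.931)
H(0.069) = 0.2510 nats

Note: Binary entropy is maximized at p=0.5 (H=1 bit) and minimized at p=0 or p=1 (H=0).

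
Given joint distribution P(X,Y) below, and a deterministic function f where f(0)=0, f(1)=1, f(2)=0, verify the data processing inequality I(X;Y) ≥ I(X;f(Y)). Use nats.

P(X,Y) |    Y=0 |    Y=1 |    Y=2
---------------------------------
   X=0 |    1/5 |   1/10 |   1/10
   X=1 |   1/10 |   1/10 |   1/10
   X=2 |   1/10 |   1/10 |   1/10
I(X;Y) = 0.0138, I(X;f(Y)) = 0.0040, inequality holds: 0.0138 ≥ 0.0040

Data Processing Inequality: For any Markov chain X → Y → Z, we have I(X;Y) ≥ I(X;Z).

Here Z = f(Y) is a deterministic function of Y, forming X → Y → Z.

Original I(X;Y) = 0.0138 nats

After applying f:
P(X,Z) where Z=f(Y):
- P(X,Z=0) = P(X,Y=0) + P(X,Y=2)
- P(X,Z=1) = P(X,Y=1)

I(X;Z) = I(X;f(Y)) = 0.0040 nats

Verification: 0.0138 ≥ 0.0040 ✓

Information cannot be created by processing; the function f can only lose information about X.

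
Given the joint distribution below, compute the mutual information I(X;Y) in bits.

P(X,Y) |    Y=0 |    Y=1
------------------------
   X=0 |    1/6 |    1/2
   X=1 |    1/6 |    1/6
0.0441 bits

Mutual information: I(X;Y) = H(X) + H(Y) - H(X,Y)

Marginals:
P(X) = (2/3, 1/3), H(X) = 0.9183 bits
P(Y) = (1/3, 2/3), H(Y) = 0.9183 bits

Joint entropy: H(X,Y) = 1.7925 bits

I(X;Y) = 0.9183 + 0.9183 - 1.7925 = 0.0441 bits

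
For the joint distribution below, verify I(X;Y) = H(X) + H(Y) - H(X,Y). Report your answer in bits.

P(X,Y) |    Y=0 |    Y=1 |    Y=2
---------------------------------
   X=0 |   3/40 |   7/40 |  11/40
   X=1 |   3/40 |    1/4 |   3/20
I(X;Y) = 0.0347 bits

Mutual information has multiple equivalent forms:
- I(X;Y) = H(X) - H(X|Y)
- I(X;Y) = H(Y) - H(Y|X)
- I(X;Y) = H(X) + H(Y) - H(X,Y)

Computing all quantities:
H(X) = 0.9982, H(Y) = 1.4598, H(X,Y) = 2.4233
H(X|Y) = 0.9635, H(Y|X) = 1.4251

Verification:
H(X) - H(X|Y) = 0.9982 - 0.9635 = 0.0347
H(Y) - H(Y|X) = 1.4598 - 1.4251 = 0.0347
H(X) + H(Y) - H(X,Y) = 0.9982 + 1.4598 - 2.4233 = 0.0347

All forms give I(X;Y) = 0.0347 bits. ✓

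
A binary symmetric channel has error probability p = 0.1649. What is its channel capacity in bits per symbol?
0.3541 bits

For a binary symmetric channel (BSC) with error probability p:
Capacity C = 1 - H(p) bits per symbol

where H(p) = -p log₂(p) - (1-p) log₂(1-p) is the binary entropy function.

H(0.1649) = 0.6459 bits
C = 1 - 0.6459 = 0.3541 bits per symbol

This means we can reliably transmit up to 0.3541 bits of information per channel use.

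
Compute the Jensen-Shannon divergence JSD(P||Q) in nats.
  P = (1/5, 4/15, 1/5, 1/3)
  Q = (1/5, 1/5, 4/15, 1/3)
0.0048 nats

Jensen-Shannon divergence is:
JSD(P||Q) = 0.5 × D_KL(P||M) + 0.5 × D_KL(Q||M)
where M = 0.5 × (P + Q) is the mixture distribution.

M = 0.5 × (1/5, 4/15, 1/5, 1/3) + 0.5 × (1/5, 1/5, 4/15, 1/3) = (1/5, 7/30, 7/30, 1/3)

D_KL(P||M) = 0.0048 nats
D_KL(Q||M) = 0.0048 nats

JSD(P||Q) = 0.5 × 0.0048 + 0.5 × 0.0048 = 0.0048 nats

Unlike KL divergence, JSD is symmetric and bounded: 0 ≤ JSD ≤ log(2).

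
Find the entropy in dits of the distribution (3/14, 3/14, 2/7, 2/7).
0.5976 dits

Shannon entropy is H(X) = -Σ p(x) log p(x).

For P = (3/14, 3/14, 2/7, 2/7):
H = -3/14 × log_10(3/14) -3/14 × log_10(3/14) -2/7 × log_10(2/7) -2/7 × log_10(2/7)
H = 0.5976 dits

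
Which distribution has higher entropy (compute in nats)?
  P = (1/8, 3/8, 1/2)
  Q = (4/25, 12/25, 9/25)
Q

Computing entropies in nats:
H(P) = 0.9743
H(Q) = 1.0133

Distribution Q has higher entropy.

Intuition: The distribution closer to uniform (more spread out) has higher entropy.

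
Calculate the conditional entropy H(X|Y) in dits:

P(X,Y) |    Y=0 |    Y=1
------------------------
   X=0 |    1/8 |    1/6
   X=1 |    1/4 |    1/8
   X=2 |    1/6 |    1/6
0.4658 dits

Using the chain rule: H(X|Y) = H(X,Y) - H(Y)

First, compute H(X,Y) = 0.7654 dits

Marginal P(Y) = (13/24, 11/24)
H(Y) = 0.2995 dits

H(X|Y) = H(X,Y) - H(Y) = 0.7654 - 0.2995 = 0.4658 dits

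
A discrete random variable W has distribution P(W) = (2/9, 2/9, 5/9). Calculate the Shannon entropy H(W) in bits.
1.4355 bits

Shannon entropy is H(X) = -Σ p(x) log p(x).

For P = (2/9, 2/9, 5/9):
H = -2/9 × log_2(2/9) -2/9 × log_2(2/9) -5/9 × log_2(5/9)
H = 1.4355 bits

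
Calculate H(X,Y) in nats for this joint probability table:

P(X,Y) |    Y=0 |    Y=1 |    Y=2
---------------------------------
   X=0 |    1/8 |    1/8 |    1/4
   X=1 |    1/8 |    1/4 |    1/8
1.7329 nats

Joint entropy is H(X,Y) = -Σ_{x,y} p(x,y) log p(x,y).

Summing over all non-zero entries:
H(X,Y) = -[1/8·log_e(1/8) + 1/8·log_e(1/8) + 1/4·log_e(1/4) + 1/8·log_e(1/8) + 1/4·log_e(1/4) + 1/8·log_e(1/8)]
H(X,Y) = 1.7329 nats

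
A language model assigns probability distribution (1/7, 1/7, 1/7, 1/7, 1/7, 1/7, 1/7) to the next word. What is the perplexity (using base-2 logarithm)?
7.0000

Perplexity is 2^H (or exp(H) for natural log).

First, H = -Σ p log p = 2.8074 bits
Perplexity = 2^2.8074 = 7.0000

Interpretation: The model's uncertainty is equivalent to choosing uniformly among 7.0 options.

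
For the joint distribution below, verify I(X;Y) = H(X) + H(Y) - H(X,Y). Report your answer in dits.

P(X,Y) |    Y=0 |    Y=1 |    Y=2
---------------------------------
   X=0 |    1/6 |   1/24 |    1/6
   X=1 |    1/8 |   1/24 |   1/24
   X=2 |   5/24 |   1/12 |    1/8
I(X;Y) = 0.0098 dits

Mutual information has multiple equivalent forms:
- I(X;Y) = H(X) - H(X|Y)
- I(X;Y) = H(Y) - H(Y|X)
- I(X;Y) = H(X) + H(Y) - H(X,Y)

Computing all quantities:
H(X) = 0.4601, H(Y) = 0.4392, H(X,Y) = 0.8895
H(X|Y) = 0.4503, H(Y|X) = 0.4295

Verification:
H(X) - H(X|Y) = 0.4601 - 0.4503 = 0.0098
H(Y) - H(Y|X) = 0.4392 - 0.4295 = 0.0098
H(X) + H(Y) - H(X,Y) = 0.4601 + 0.4392 - 0.8895 = 0.0098

All forms give I(X;Y) = 0.0098 dits. ✓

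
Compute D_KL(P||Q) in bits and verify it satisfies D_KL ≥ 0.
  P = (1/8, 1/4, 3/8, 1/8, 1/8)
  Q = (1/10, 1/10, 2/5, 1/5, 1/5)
0.1663 bits

KL divergence satisfies the Gibbs inequality: D_KL(P||Q) ≥ 0 for all distributions P, Q.

D_KL(P||Q) = Σ p(x) log(p(x)/q(x))
Term by term:
  x=0: 1/8 × log_2[(1/8)/(1/10)] = 0.0402
  x=1: 1/4 × log_2[(1/4)/(1/10)] = 0.3305
  x=2: 3/8 × log_2[(3/8)/(2/5)] = -0.0349
  x=3: 1/8 × log_2[(1/8)/(1/5)] = -0.0848
  x=4: 1/8 × log_2[(1/8)/(1/5)] = -0.0848
D_KL(P||Q) = 0.1663 bits

D_KL(P||Q) = 0.1663 ≥ 0 ✓

This non-negativity is a fundamental property: relative entropy cannot be negative because it measures how different Q is from P.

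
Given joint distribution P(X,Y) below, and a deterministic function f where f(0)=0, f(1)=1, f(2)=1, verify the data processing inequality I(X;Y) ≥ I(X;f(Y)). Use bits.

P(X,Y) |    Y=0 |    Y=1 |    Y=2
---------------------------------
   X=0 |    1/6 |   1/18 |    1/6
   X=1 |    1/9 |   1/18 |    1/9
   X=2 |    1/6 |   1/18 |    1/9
I(X;Y) = 0.0081, I(X;f(Y)) = 0.0049, inequality holds: 0.0081 ≥ 0.0049

Data Processing Inequality: For any Markov chain X → Y → Z, we have I(X;Y) ≥ I(X;Z).

Here Z = f(Y) is a deterministic function of Y, forming X → Y → Z.

Original I(X;Y) = 0.0081 bits

After applying f:
P(X,Z) where Z=f(Y):
- P(X,Z=0) = P(X,Y=0)
- P(X,Z=1) = P(X,Y=1) + P(X,Y=2)

I(X;Z) = I(X;f(Y)) = 0.0049 bits

Verification: 0.0081 ≥ 0.0049 ✓

Information cannot be created by processing; the function f can only lose information about X.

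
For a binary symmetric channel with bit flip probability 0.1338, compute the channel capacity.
0.4322 bits

For a binary symmetric channel (BSC) with error probability p:
Capacity C = 1 - H(p) bits per symbol

where H(p) = -p log₂(p) - (1-p) log₂(1-p) is the binary entropy function.

H(0.1338) = 0.5678 bits
C = 1 - 0.5678 = 0.4322 bits per symbol

This means we can reliably transmit up to 0.4322 bits of information per channel use.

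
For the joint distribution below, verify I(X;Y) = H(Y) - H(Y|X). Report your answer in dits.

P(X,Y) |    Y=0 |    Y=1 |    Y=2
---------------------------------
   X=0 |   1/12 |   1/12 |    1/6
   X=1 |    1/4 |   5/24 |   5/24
I(X;Y) = 0.0074 dits

Mutual information has multiple equivalent forms:
- I(X;Y) = H(X) - H(X|Y)
- I(X;Y) = H(Y) - H(Y|X)
- I(X;Y) = H(X) + H(Y) - H(X,Y)

Computing all quantities:
H(X) = 0.2764, H(Y) = 0.4749, H(X,Y) = 0.7439
H(X|Y) = 0.2691, H(Y|X) = 0.4675

Verification:
H(X) - H(X|Y) = 0.2764 - 0.2691 = 0.0074
H(Y) - H(Y|X) = 0.4749 - 0.4675 = 0.0074
H(X) + H(Y) - H(X,Y) = 0.2764 + 0.4749 - 0.7439 = 0.0074

All forms give I(X;Y) = 0.0074 dits. ✓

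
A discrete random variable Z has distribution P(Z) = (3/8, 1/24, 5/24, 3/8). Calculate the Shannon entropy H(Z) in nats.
1.1948 nats

Shannon entropy is H(X) = -Σ p(x) log p(x).

For P = (3/8, 1/24, 5/24, 3/8):
H = -3/8 × log_e(3/8) -1/24 × log_e(1/24) -5/24 × log_e(5/24) -3/8 × log_e(3/8)
H = 1.1948 nats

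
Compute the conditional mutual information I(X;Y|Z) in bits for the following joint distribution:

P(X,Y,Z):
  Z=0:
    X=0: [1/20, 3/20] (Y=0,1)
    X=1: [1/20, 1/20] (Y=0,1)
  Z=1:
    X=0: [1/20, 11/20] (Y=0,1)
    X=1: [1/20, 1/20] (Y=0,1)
0.0791 bits

Conditional mutual information: I(X;Y|Z) = H(X|Z) + H(Y|Z) - H(X,Y|Z)

H(Z) = 0.8813
H(X,Z) = 1.5710 → H(X|Z) = 0.6897
H(Y,Z) = 1.5710 → H(Y|Z) = 0.6897
H(X,Y,Z) = 2.1815 → H(X,Y|Z) = 1.3002

I(X;Y|Z) = 0.6897 + 0.6897 - 1.3002 = 0.0791 bits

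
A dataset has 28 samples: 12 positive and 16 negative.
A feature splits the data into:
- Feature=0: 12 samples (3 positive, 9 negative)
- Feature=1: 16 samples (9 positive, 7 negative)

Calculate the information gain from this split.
0.0726 bits

Information Gain = H(Y) - H(Y|Feature)

Before split:
P(positive) = 12/28 = 0.4286
H(Y) = 0.9852 bits

After split:
Feature=0: H = 0.8113 bits (weight = 12/28)
Feature=1: H = 0.9887 bits (weight = 16/28)
H(Y|Feature) = (12/28)×0.8113 + (16/28)×0.9887 = 0.9127 bits

Information Gain = 0.9852 - 0.9127 = 0.0726 bits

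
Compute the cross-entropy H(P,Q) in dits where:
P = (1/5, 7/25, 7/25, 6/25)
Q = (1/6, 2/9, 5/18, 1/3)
0.6088 dits

Cross-entropy: H(P,Q) = -Σ p(x) log q(x)

Alternatively: H(P,Q) = H(P) + D_KL(P||Q)
H(P) = 0.5981 dits
D_KL(P||Q) = 0.0107 dits

H(P,Q) = 0.5981 + 0.0107 = 0.6088 dits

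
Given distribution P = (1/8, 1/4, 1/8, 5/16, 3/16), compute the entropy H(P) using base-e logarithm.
1.5438 nats

Shannon entropy is H(X) = -Σ p(x) log p(x).

For P = (1/8, 1/4, 1/8, 5/16, 3/16):
H = -1/8 × log_e(1/8) -1/4 × log_e(1/4) -1/8 × log_e(1/8) -5/16 × log_e(5/16) -3/16 × log_e(3/16)
H = 1.5438 nats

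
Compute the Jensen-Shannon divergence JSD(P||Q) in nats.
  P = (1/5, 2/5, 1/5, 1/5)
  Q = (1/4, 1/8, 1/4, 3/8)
0.0542 nats

Jensen-Shannon divergence is:
JSD(P||Q) = 0.5 × D_KL(P||M) + 0.5 × D_KL(Q||M)
where M = 0.5 × (P + Q) is the mixture distribution.

M = 0.5 × (1/5, 2/5, 1/5, 1/5) + 0.5 × (1/4, 1/8, 1/4, 3/8) = (9/40, 0.2625, 9/40, 0.2875)

D_KL(P||M) = 0.0488 nats
D_KL(Q||M) = 0.0596 nats

JSD(P||Q) = 0.5 × 0.0488 + 0.5 × 0.0596 = 0.0542 nats

Unlike KL divergence, JSD is symmetric and bounded: 0 ≤ JSD ≤ log(2).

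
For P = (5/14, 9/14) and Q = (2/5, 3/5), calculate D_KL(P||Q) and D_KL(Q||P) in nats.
D_KL(P||Q) = 0.0039, D_KL(Q||P) = 0.0039

KL divergence is not symmetric: D_KL(P||Q) ≠ D_KL(Q||P) in general.

D_KL(P||Q) = 0.0039 nats
D_KL(Q||P) = 0.0039 nats

In this case they happen to be equal (to 4 decimal places).

This asymmetry is why KL divergence is not a true distance metric.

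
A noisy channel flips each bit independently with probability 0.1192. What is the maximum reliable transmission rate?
0.4729 bits

For a binary symmetric channel (BSC) with error probability p:
Capacity C = 1 - H(p) bits per symbol

where H(p) = -p log₂(p) - (1-p) log₂(1-p) is the binary entropy function.

H(0.1192) = 0.5271 bits
C = 1 - 0.5271 = 0.4729 bits per symbol

This means we can reliably transmit up to 0.4729 bits of information per channel use.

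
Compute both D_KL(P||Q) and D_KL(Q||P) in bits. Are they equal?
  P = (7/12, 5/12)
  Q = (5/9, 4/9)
D_KL(P||Q) = 0.0023, D_KL(Q||P) = 0.0023

KL divergence is not symmetric: D_KL(P||Q) ≠ D_KL(Q||P) in general.

D_KL(P||Q) = 0.0023 bits
D_KL(Q||P) = 0.0023 bits

In this case they happen to be equal (to 4 decimal places).

This asymmetry is why KL divergence is not a true distance metric.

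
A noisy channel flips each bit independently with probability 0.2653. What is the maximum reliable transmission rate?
0.1654 bits

For a binary symmetric channel (BSC) with error probability p:
Capacity C = 1 - H(p) bits per symbol

where H(p) = -p log₂(p) - (1-p) log₂(1-p) is the binary entropy function.

H(0.2653) = 0.8346 bits
C = 1 - 0.8346 = 0.1654 bits per symbol

This means we can reliably transmit up to 0.1654 bits of information per channel use.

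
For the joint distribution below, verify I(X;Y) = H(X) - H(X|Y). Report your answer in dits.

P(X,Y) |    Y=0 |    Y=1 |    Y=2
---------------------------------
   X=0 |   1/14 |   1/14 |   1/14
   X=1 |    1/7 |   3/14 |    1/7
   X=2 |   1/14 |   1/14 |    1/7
I(X;Y) = 0.0093 dits

Mutual information has multiple equivalent forms:
- I(X;Y) = H(X) - H(X|Y)
- I(X;Y) = H(Y) - H(Y|X)
- I(X;Y) = H(X) + H(Y) - H(X,Y)

Computing all quantities:
H(X) = 0.4493, H(Y) = 0.4748, H(X,Y) = 0.9149
H(X|Y) = 0.4400, H(Y|X) = 0.4656

Verification:
H(X) - H(X|Y) = 0.4493 - 0.4400 = 0.0093
H(Y) - H(Y|X) = 0.4748 - 0.4656 = 0.0093
H(X) + H(Y) - H(X,Y) = 0.4493 + 0.4748 - 0.9149 = 0.0093

All forms give I(X;Y) = 0.0093 dits. ✓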